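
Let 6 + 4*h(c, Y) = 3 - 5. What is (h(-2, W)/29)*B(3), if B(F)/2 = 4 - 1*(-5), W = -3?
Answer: -36/29 ≈ -1.2414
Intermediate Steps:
B(F) = 18 (B(F) = 2*(4 - 1*(-5)) = 2*(4 + 5) = 2*9 = 18)
h(c, Y) = -2 (h(c, Y) = -3/2 + (3 - 5)/4 = -3/2 + (1/4)*(-2) = -3/2 - 1/2 = -2)
(h(-2, W)/29)*B(3) = -2/29*18 = -36/29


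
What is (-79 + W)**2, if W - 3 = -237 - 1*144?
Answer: 208849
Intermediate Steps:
W = -378 (W = 3 + (-237 - 1*144) = 3 + (-237 - 144) = 3 - 381 = -378)
(-79 + W)**2 = (-79 - 378)**2 = (-457)**2 = 208849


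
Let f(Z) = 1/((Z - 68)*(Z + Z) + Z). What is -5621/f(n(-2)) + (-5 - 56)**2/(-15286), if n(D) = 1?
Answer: 11427702877/15286 ≈ 7.4759e+5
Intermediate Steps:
f(Z) = 1/(Z + 2*Z*(-68 + Z)) (f(Z) = 1/((-68 + Z)*(2*Z) + Z) = 1/(2*Z*(-68 + Z) + Z) = 1/(Z + 2*Z*(-68 + Z)))
-5621/f(n(-2)) + (-5 - 56)**2/(-15286) = -5621/(1/(1*(-135 + 2*1))) + (-5 - 56)**2/(-15286) = -5621/(1/(-135 + 2)) + (-61)**2*(-1/15286) = -5621/(1/(-133)) + 3721*(-1/15286) = -5621/(1*(-1/133)) - 3721/15286 = -5621/(-1/133) - 3721/15286 = -5621*(-133) - 3721/15286 = 747593 - 3721/15286 = 11427702877/15286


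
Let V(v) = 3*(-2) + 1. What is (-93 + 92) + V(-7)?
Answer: -6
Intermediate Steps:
V(v) = -5 (V(v) = -6 + 1 = -5)
(-93 + 92) + V(-7) = (-93 + 92) - 5 = -1 - 5 = -6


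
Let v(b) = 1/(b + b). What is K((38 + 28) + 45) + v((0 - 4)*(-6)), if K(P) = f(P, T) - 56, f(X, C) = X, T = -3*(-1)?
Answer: 2641/48 ≈ 55.021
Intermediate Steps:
T = 3
v(b) = 1/(2*b)
K(P) = -56 + P (K(P) = P - 56 = -56 + P)
K((38 + 28) + 45) + v((0 - 4)*(-6)) = (-56 + ((38 + 28) + 45)) + 1/(2*(((0 - 4)*(-6)))) = (-56 + (66 + 45)) + 1/(2*((-4*(-6)))) = (-56 + 111) + (1/2)/24 = 55 + (1/2)*(1/24) = 55 + 1/48 = 2641/48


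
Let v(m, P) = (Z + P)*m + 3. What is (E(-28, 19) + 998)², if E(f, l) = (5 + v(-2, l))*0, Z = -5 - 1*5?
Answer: 996004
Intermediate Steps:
Z = -10 (Z = -5 - 5 = -10)
v(m, P) = 3 + m*(-10 + P) (v(m, P) = (-10 + P)*m + 3 = m*(-10 + P) + 3 = 3 + m*(-10 + P))
E(f, l) = 0 (E(f, l) = (5 + (3 - 10*(-2) + l*(-2)))*0 = (5 + (3 + 20 - 2*l))*0 = (5 + (23 - 2*l))*0 = (28 - 2*l)*0 = 0)
(E(-28, 19) + 998)² = (0 + 998)² = 998² = 996004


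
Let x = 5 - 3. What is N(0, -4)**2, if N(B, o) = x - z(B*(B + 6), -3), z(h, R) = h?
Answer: 4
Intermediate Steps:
x = 2
N(B, o) = 2 - B*(6 + B) (N(B, o) = 2 - B*(B + 6) = 2 - B*(6 + B))
N(0, -4)**2 = (2 - 1*0*(6 + 0))**2 = (2 - 1*0*6)**2 = (2 + 0)**2 = 2**2 = 4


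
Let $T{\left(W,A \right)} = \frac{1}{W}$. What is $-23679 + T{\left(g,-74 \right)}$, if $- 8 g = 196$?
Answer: $- \frac{1160273}{49} \approx -23679.0$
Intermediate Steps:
$g = - \frac{49}{2}$ ($g = \left(- \frac{1}{8}\right) 196 = - \frac{49}{2} \approx -24.5$)
$-23679 + T{\left(g,-74 \right)} = -23679 + \frac{1}{- \frac{49}{2}} = -23679 - \frac{2}{49} = - \frac{1160273}{49}$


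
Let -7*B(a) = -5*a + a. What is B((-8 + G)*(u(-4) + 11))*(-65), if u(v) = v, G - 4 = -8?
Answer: 3120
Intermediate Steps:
G = -4 (G = 4 - 8 = -4)
B(a) = 4*a/7 (B(a) = -(-5*a + a)/7 = -(-4)*a/7 = 4*a/7)
B((-8 + G)*(u(-4) + 11))*(-65) = (4*((-8 - 4)*(-4 + 11))/7)*(-65) = (4*(-12*7)/7)*(-65) = ((4/7)*(-84))*(-65) = -48*(-65) = 3120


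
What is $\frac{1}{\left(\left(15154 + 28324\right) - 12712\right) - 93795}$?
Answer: $- \frac{1}{63029} \approx -1.5866 \cdot 10^{-5}$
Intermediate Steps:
$\frac{1}{\left(\left(15154 + 28324\right) - 12712\right) - 93795} = \frac{1}{\left(43478 - 12712\right) - 93795} = \frac{1}{30766 - 93795} = \frac{1}{-63029} = - \frac{1}{63029}$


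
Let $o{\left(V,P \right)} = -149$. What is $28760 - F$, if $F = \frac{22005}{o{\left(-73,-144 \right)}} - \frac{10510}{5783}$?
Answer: $\frac{24910363825}{861667} \approx 28910.0$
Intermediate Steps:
$F = - \frac{128820905}{861667}$ ($F = \frac{22005}{-149} - \frac{10510}{5783} = 22005 \left(- \frac{1}{149}\right) - \frac{10510}{5783} = - \frac{22005}{149} - \frac{10510}{5783} = - \frac{128820905}{861667} \approx -149.5$)
$28760 - F = 28760 - - \frac{128820905}{861667} = 28760 + \frac{128820905}{861667} = \frac{24910363825}{861667}$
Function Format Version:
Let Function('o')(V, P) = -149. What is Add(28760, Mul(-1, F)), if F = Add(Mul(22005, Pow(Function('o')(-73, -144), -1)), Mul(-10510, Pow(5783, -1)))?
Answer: Rational(24910363825, 861667) ≈ 28910.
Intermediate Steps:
F = Rational(-128820905, 861667) (F = Add(Mul(22005, Pow(-149, -1)), Mul(-10510, Pow(5783, -1))) = Add(Mul(22005, Rational(-1, 149)), Mul(-10510, Rational(1, 5783))) = Add(Rational(-22005, 149), Rational(-10510, 5783)) = Rational(-128820905, 861667) ≈ -149.50)
Add(28760, Mul(-1, F)) = Add(28760, Mul(-1, Rational(-128820905, 861667))) = Add(28760, Rational(128820905, 861667)) = Rational(24910363825, 861667)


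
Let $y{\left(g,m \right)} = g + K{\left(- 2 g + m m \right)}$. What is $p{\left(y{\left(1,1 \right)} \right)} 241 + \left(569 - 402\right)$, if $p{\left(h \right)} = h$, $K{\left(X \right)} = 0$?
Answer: $408$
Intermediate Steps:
$y{\left(g,m \right)} = g$ ($y{\left(g,m \right)} = g + 0 = g$)
$p{\left(y{\left(1,1 \right)} \right)} 241 + \left(569 - 402\right) = 1 \cdot 241 + \left(569 - 402\right) = 241 + \left(569 - 402\right) = 241 + 167 = 408$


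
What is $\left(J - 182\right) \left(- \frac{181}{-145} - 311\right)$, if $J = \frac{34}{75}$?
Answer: $\frac{611549024}{10875} \approx 56234.0$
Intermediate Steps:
$J = \frac{34}{75}$ ($J = 34 \cdot \frac{1}{75} = \frac{34}{75} \approx 0.45333$)
$\left(J - 182\right) \left(- \frac{181}{-145} - 311\right) = \left(\frac{34}{75} - 182\right) \left(- \frac{181}{-145} - 311\right) = - \frac{13616 \left(\left(-181\right) \left(- \frac{1}{145}\right) - 311\right)}{75} = - \frac{13616 \left(\frac{181}{145} - 311\right)}{75} = \left(- \frac{13616}{75}\right) \left(- \frac{44914}{145}\right) = \frac{611549024}{10875}$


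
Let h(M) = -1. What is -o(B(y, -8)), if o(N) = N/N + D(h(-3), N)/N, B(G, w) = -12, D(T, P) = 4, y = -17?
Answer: -⅔ ≈ -0.66667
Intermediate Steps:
o(N) = 1 + 4/N (o(N) = N/N + 4/N = 1 + 4/N)
-o(B(y, -8)) = -(4 - 12)/(-12) = -(-1)*(-8)/12 = -1*⅔ = -⅔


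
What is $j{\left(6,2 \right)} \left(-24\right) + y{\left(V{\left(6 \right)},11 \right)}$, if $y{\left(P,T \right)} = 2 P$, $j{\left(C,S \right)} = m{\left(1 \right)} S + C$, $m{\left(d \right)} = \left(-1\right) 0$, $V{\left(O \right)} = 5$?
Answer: $-134$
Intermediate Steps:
$m{\left(d \right)} = 0$
$j{\left(C,S \right)} = C$ ($j{\left(C,S \right)} = 0 S + C = 0 + C = C$)
$j{\left(6,2 \right)} \left(-24\right) + y{\left(V{\left(6 \right)},11 \right)} = 6 \left(-24\right) + 2 \cdot 5 = -144 + 10 = -134$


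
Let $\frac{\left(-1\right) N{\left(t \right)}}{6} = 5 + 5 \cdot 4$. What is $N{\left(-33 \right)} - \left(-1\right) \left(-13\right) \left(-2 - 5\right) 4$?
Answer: $214$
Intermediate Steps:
$N{\left(t \right)} = -150$ ($N{\left(t \right)} = - 6 \left(5 + 5 \cdot 4\right) = - 6 \left(5 + 20\right) = \left(-6\right) 25 = -150$)
$N{\left(-33 \right)} - \left(-1\right) \left(-13\right) \left(-2 - 5\right) 4 = -150 - \left(-1\right) \left(-13\right) \left(-2 - 5\right) 4 = -150 - 13 \left(\left(-7\right) 4\right) = -150 - 13 \left(-28\right) = -150 - -364 = -150 + 364 = 214$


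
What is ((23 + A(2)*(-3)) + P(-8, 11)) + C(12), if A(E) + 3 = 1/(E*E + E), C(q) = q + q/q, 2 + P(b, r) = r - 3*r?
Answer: 41/2 ≈ 20.500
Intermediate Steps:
P(b, r) = -2 - 2*r (P(b, r) = -2 + (r - 3*r) = -2 - 2*r)
C(q) = 1 + q (C(q) = q + 1 = 1 + q)
A(E) = -3 + 1/(E + E²) (A(E) = -3 + 1/(E*E + E) = -3 + 1/(E² + E) = -3 + 1/(E + E²))
((23 + A(2)*(-3)) + P(-8, 11)) + C(12) = ((23 + ((1 - 3*2 - 3*2²)/(2*(1 + 2)))*(-3)) + (-2 - 2*11)) + (1 + 12) = ((23 + ((½)*(1 - 6 - 3*4)/3)*(-3)) + (-2 - 22)) + 13 = ((23 + ((½)*(⅓)*(1 - 6 - 12))*(-3)) - 24) + 13 = ((23 + ((½)*(⅓)*(-17))*(-3)) - 24) + 13 = ((23 - 17/6*(-3)) - 24) + 13 = ((23 + 17/2) - 24) + 13 = (63/2 - 24) + 13 = 15/2 + 13 = 41/2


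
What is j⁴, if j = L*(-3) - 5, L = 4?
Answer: 83521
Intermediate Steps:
j = -17 (j = 4*(-3) - 5 = -12 - 5 = -17)
j⁴ = (-17)⁴ = 83521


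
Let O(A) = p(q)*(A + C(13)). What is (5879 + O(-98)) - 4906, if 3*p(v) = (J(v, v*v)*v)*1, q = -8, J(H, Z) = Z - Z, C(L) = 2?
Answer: 973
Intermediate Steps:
J(H, Z) = 0
p(v) = 0 (p(v) = ((0*v)*1)/3 = (0*1)/3 = (⅓)*0 = 0)
O(A) = 0 (O(A) = 0*(A + 2) = 0*(2 + A) = 0)
(5879 + O(-98)) - 4906 = (5879 + 0) - 4906 = 5879 - 4906 = 973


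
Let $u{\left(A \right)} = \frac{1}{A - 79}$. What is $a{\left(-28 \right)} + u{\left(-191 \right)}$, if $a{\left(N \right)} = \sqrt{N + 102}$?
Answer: $- \frac{1}{270} + \sqrt{74} \approx 8.5986$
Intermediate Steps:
$u{\left(A \right)} = \frac{1}{-79 + A}$
$a{\left(N \right)} = \sqrt{102 + N}$
$a{\left(-28 \right)} + u{\left(-191 \right)} = \sqrt{102 - 28} + \frac{1}{-79 - 191} = \sqrt{74} + \frac{1}{-270} = \sqrt{74} - \frac{1}{270} = - \frac{1}{270} + \sqrt{74}$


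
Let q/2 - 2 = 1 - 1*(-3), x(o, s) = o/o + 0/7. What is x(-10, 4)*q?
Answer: 12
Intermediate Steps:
x(o, s) = 1 (x(o, s) = 1 + 0*(⅐) = 1 + 0 = 1)
q = 12 (q = 4 + 2*(1 - 1*(-3)) = 4 + 2*(1 + 3) = 4 + 2*4 = 4 + 8 = 12)
x(-10, 4)*q = 1*12 = 12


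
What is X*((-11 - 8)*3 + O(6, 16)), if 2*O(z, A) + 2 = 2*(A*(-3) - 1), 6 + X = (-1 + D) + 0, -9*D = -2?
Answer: 6527/9 ≈ 725.22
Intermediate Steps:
D = 2/9 (D = -1/9*(-2) = 2/9 ≈ 0.22222)
X = -61/9 (X = -6 + ((-1 + 2/9) + 0) = -6 + (-7/9 + 0) = -6 - 7/9 = -61/9 ≈ -6.7778)
O(z, A) = -2 - 3*A (O(z, A) = -1 + (2*(A*(-3) - 1))/2 = -1 + (2*(-3*A - 1))/2 = -1 + (2*(-1 - 3*A))/2 = -1 + (-2 - 6*A)/2 = -1 + (-1 - 3*A) = -2 - 3*A)
X*((-11 - 8)*3 + O(6, 16)) = -61*((-11 - 8)*3 + (-2 - 3*16))/9 = -61*(-19*3 + (-2 - 48))/9 = -61*(-57 - 50)/9 = -61/9*(-107) = 6527/9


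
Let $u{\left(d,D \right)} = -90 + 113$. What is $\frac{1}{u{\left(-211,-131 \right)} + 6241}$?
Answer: $\frac{1}{6264} \approx 0.00015964$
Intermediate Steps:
$u{\left(d,D \right)} = 23$
$\frac{1}{u{\left(-211,-131 \right)} + 6241} = \frac{1}{23 + 6241} = \frac{1}{6264}$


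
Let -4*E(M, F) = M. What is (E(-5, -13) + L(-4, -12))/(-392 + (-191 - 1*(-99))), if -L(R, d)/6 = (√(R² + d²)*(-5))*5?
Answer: -5/1936 - 150*√10/121 ≈ -3.9228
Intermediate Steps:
E(M, F) = -M/4
L(R, d) = 150*√(R² + d²) (L(R, d) = -6*√(R² + d²)*(-5)*5 = -6*(-5*√(R² + d²))*5 = -(-150)*√(R² + d²) = 150*√(R² + d²))
(E(-5, -13) + L(-4, -12))/(-392 + (-191 - 1*(-99))) = (-¼*(-5) + 150*√((-4)² + (-12)²))/(-392 + (-191 - 1*(-99))) = (5/4 + 150*√(16 + 144))/(-392 + (-191 + 99)) = (5/4 + 150*√160)/(-392 - 92) = (5/4 + 150*(4*√10))/(-484) = (5/4 + 600*√10)*(-1/484) = -5/1936 - 150*√10/121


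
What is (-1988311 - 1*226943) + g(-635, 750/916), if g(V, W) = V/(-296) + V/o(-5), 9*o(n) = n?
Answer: -655376221/296 ≈ -2.2141e+6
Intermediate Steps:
o(n) = n/9
g(V, W) = -2669*V/1480 (g(V, W) = V/(-296) + V/(((⅑)*(-5))) = V*(-1/296) + V/(-5/9) = -V/296 + V*(-9/5) = -V/296 - 9*V/5 = -2669*V/1480)
(-1988311 - 1*226943) + g(-635, 750/916) = (-1988311 - 1*226943) - 2669/1480*(-635) = (-1988311 - 226943) + 338963/296 = -2215254 + 338963/296 = -655376221/296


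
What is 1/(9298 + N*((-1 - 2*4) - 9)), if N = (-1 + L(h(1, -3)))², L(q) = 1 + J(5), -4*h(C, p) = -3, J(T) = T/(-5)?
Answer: 1/9280 ≈ 0.00010776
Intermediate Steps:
J(T) = -T/5 (J(T) = T*(-⅕) = -T/5)
h(C, p) = ¾ (h(C, p) = -¼*(-3) = ¾)
L(q) = 0 (L(q) = 1 - ⅕*5 = 1 - 1 = 0)
N = 1 (N = (-1 + 0)² = (-1)² = 1)
1/(9298 + N*((-1 - 2*4) - 9)) = 1/(9298 + 1*((-1 - 2*4) - 9)) = 1/(9298 + 1*((-1 - 8) - 9)) = 1/(9298 + 1*(-9 - 9)) = 1/(9298 + 1*(-18)) = 1/(9298 - 18) = 1/9280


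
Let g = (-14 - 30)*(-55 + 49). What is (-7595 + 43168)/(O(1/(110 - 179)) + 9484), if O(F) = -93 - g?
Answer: 35573/9127 ≈ 3.8976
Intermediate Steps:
g = 264 (g = -44*(-6) = 264)
O(F) = -357 (O(F) = -93 - 1*264 = -93 - 264 = -357)
(-7595 + 43168)/(O(1/(110 - 179)) + 9484) = (-7595 + 43168)/(-357 + 9484) = 35573/9127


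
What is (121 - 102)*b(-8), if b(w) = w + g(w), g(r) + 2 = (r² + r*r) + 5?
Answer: 2337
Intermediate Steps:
g(r) = 3 + 2*r² (g(r) = -2 + ((r² + r*r) + 5) = -2 + ((r² + r²) + 5) = -2 + (2*r² + 5) = -2 + (5 + 2*r²) = 3 + 2*r²)
b(w) = 3 + w + 2*w² (b(w) = w + (3 + 2*w²) = 3 + w + 2*w²)
(121 - 102)*b(-8) = (121 - 102)*(3 - 8 + 2*(-8)²) = 19*(3 - 8 + 2*64) = 19*(3 - 8 + 128) = 19*123 = 2337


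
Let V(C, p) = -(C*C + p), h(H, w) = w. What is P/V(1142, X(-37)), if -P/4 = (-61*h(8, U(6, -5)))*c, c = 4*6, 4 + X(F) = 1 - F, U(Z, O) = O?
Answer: 14640/652099 ≈ 0.022451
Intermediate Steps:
X(F) = -3 - F (X(F) = -4 + (1 - F) = -3 - F)
c = 24
V(C, p) = -p - C² (V(C, p) = -(C² + p) = -(p + C²) = -p - C²)
P = -29280 (P = -4*(-61*(-5))*24 = -1220*24 = -4*7320 = -29280)
P/V(1142, X(-37)) = -29280/(-(-3 - 1*(-37)) - 1*1142²) = -29280/(-(-3 + 37) - 1*1304164) = -29280/(-1*34 - 1304164) = -29280/(-34 - 1304164) = -29280/(-1304198) = -29280*(-1/1304198) = 14640/652099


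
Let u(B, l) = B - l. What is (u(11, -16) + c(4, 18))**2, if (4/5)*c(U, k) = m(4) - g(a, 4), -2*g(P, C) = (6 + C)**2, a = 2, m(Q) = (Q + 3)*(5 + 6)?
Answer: 552049/16 ≈ 34503.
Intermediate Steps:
m(Q) = 33 + 11*Q (m(Q) = (3 + Q)*11 = 33 + 11*Q)
g(P, C) = -(6 + C)**2/2
c(U, k) = 635/4 (c(U, k) = 5*((33 + 11*4) - (-1)*(6 + 4)**2/2)/4 = 5*((33 + 44) - (-1)*10**2/2)/4 = 5*(77 - (-1)*100/2)/4 = 5*(77 - 1*(-50))/4 = 5*(77 + 50)/4 = (5/4)*127 = 635/4)
(u(11, -16) + c(4, 18))**2 = ((11 - 1*(-16)) + 635/4)**2 = ((11 + 16) + 635/4)**2 = (27 + 635/4)**2 = (743/4)**2 = 552049/16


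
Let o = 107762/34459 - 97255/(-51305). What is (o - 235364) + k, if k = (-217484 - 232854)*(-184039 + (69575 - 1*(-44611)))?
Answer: 11122765105594592941/353583799 ≈ 3.1457e+10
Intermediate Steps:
o = 1776007891/353583799 (o = 107762*(1/34459) - 97255*(-1/51305) = 107762/34459 + 19451/10261 = 1776007891/353583799 ≈ 5.0229)
k = 31457460314 (k = -450338*(-184039 + (69575 + 44611)) = -450338*(-184039 + 114186) = -450338*(-69853) = 31457460314)
(o - 235364) + k = (1776007891/353583799 - 235364) + 31457460314 = -83219121259945/353583799 + 31457460314 = 11122765105594592941/353583799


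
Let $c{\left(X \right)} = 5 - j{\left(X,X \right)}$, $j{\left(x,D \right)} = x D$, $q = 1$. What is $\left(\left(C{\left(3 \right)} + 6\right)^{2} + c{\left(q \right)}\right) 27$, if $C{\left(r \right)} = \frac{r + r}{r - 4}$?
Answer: $108$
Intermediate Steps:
$j{\left(x,D \right)} = D x$
$c{\left(X \right)} = 5 - X^{2}$ ($c{\left(X \right)} = 5 - X X = 5 - X^{2}$)
$C{\left(r \right)} = \frac{2 r}{-4 + r}$
$\left(\left(C{\left(3 \right)} + 6\right)^{2} + c{\left(q \right)}\right) 27 = \left(\left(2 \cdot 3 \frac{1}{-4 + 3} + 6\right)^{2} + \left(5 - 1^{2}\right)\right) 27 = \left(\left(2 \cdot 3 \frac{1}{-1} + 6\right)^{2} + \left(5 - 1\right)\right) 27 = \left(\left(2 \cdot 3 \left(-1\right) + 6\right)^{2} + \left(5 - 1\right)\right) 27 = \left(\left(-6 + 6\right)^{2} + 4\right) 27 = \left(0^{2} + 4\right) 27 = \left(0 + 4\right) 27 = 4 \cdot 27 = 108$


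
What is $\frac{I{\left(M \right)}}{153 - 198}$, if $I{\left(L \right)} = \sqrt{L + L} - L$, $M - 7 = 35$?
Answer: $\frac{14}{15} - \frac{2 \sqrt{21}}{45} \approx 0.72966$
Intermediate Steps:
$M = 42$ ($M = 7 + 35 = 42$)
$I{\left(L \right)} = - L + \sqrt{2} \sqrt{L}$ ($I{\left(L \right)} = \sqrt{2 L} - L = \sqrt{2} \sqrt{L} - L = - L + \sqrt{2} \sqrt{L}$)
$\frac{I{\left(M \right)}}{153 - 198} = \frac{\left(-1\right) 42 + \sqrt{2} \sqrt{42}}{153 - 198} = \frac{-42 + 2 \sqrt{21}}{-45} = - \frac{-42 + 2 \sqrt{21}}{45} = \frac{14}{15} - \frac{2 \sqrt{21}}{45}$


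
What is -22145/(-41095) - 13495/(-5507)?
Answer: 135305908/45262033 ≈ 2.9894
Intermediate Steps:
-22145/(-41095) - 13495/(-5507) = -22145*(-1/41095) - 13495*(-1/5507) = 4429/8219 + 13495/5507 = 135305908/45262033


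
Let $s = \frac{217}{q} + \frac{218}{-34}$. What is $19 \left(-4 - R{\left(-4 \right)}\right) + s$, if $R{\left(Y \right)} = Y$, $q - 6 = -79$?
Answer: $- \frac{11646}{1241} \approx -9.3844$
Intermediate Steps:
$q = -73$ ($q = 6 - 79 = -73$)
$s = - \frac{11646}{1241}$ ($s = \frac{217}{-73} + \frac{218}{-34} = 217 \left(- \frac{1}{73}\right) + 218 \left(- \frac{1}{34}\right) = - \frac{217}{73} - \frac{109}{17} = - \frac{11646}{1241} \approx -9.3844$)
$19 \left(-4 - R{\left(-4 \right)}\right) + s = 19 \left(-4 - -4\right) - \frac{11646}{1241} = 19 \left(-4 + 4\right) - \frac{11646}{1241} = 19 \cdot 0 - \frac{11646}{1241} = 0 - \frac{11646}{1241} = - \frac{11646}{1241}$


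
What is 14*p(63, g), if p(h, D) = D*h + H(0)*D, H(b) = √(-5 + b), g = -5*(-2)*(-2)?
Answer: -17640 - 280*I*√5 ≈ -17640.0 - 626.1*I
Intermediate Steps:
g = -20 (g = 10*(-2) = -20)
p(h, D) = D*h + I*D*√5 (p(h, D) = D*h + √(-5 + 0)*D = D*h + √(-5)*D = D*h + (I*√5)*D = D*h + I*D*√5)
14*p(63, g) = 14*(-20*(63 + I*√5)) = 14*(-1260 - 20*I*√5) = -17640 - 280*I*√5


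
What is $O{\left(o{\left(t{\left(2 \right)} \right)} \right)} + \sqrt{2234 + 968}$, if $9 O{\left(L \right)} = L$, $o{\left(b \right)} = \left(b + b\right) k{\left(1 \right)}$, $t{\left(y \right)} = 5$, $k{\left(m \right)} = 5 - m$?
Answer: $\frac{40}{9} + \sqrt{3202} \approx 61.031$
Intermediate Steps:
$o{\left(b \right)} = 8 b$ ($o{\left(b \right)} = \left(b + b\right) \left(5 - 1\right) = 2 b \left(5 - 1\right) = 2 b 4 = 8 b$)
$O{\left(L \right)} = \frac{L}{9}$
$O{\left(o{\left(t{\left(2 \right)} \right)} \right)} + \sqrt{2234 + 968} = \frac{8 \cdot 5}{9} + \sqrt{2234 + 968} = \frac{1}{9} \cdot 40 + \sqrt{3202} = \frac{40}{9} + \sqrt{3202}$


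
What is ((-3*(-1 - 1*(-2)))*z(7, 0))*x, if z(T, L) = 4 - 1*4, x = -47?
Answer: 0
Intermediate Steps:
z(T, L) = 0 (z(T, L) = 4 - 4 = 0)
((-3*(-1 - 1*(-2)))*z(7, 0))*x = (-3*(-1 - 1*(-2))*0)*(-47) = (-3*(-1 + 2)*0)*(-47) = (-3*1*0)*(-47) = -3*0*(-47) = 0*(-47) = 0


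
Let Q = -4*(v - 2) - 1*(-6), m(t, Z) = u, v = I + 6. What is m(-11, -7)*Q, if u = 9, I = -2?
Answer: -18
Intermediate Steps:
v = 4 (v = -2 + 6 = 4)
m(t, Z) = 9
Q = -2 (Q = -4*(4 - 2) - 1*(-6) = -4*2 + 6 = -8 + 6 = -2)
m(-11, -7)*Q = 9*(-2) = -18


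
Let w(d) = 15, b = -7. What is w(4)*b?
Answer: -105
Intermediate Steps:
w(4)*b = 15*(-7) = -105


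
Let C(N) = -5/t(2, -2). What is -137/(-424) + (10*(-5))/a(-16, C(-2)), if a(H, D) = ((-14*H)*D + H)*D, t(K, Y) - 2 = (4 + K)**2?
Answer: -45983/5724 ≈ -8.0334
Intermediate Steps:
t(K, Y) = 2 + (4 + K)**2
C(N) = -5/38 (C(N) = -5/(2 + (4 + 2)**2) = -5/(2 + 6**2) = -5/(2 + 36) = -5/38)
a(H, D) = D*(H - 14*D*H) (a(H, D) = (-14*D*H + H)*D = (H - 14*D*H)*D = D*(H - 14*D*H))
-137/(-424) + (10*(-5))/a(-16, C(-2)) = -137/(-424) + (10*(-5))/((-5/38*(-16)*(1 - 14*(-5/38)))) = -137*(-1/424) - 50*19/(40*(1 + 35/19)) = 137/424 - 50/((-5/38*(-16)*54/19)) = 137/424 - 50/2160/361 = 137/424 - 50*361/2160 = 137/424 - 1805/216 = -45983/5724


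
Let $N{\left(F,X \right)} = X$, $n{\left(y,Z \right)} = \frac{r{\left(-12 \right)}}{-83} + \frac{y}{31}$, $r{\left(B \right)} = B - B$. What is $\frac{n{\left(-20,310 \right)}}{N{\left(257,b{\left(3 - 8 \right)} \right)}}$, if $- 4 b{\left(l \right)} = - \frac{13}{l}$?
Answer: $\frac{400}{403} \approx 0.99256$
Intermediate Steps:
$b{\left(l \right)} = \frac{13}{4 l}$ ($b{\left(l \right)} = - \frac{\left(-13\right) \frac{1}{l}}{4} = \frac{13}{4 l}$)
$r{\left(B \right)} = 0$
$n{\left(y,Z \right)} = \frac{y}{31}$ ($n{\left(y,Z \right)} = \frac{0}{-83} + \frac{y}{31} = 0 \left(- \frac{1}{83}\right) + y \frac{1}{31} = 0 + \frac{y}{31} = \frac{y}{31}$)
$\frac{n{\left(-20,310 \right)}}{N{\left(257,b{\left(3 - 8 \right)} \right)}} = \frac{\frac{1}{31} \left(-20\right)}{\frac{13}{4} \frac{1}{3 - 8}} = - \frac{20}{31 \frac{13}{4 \left(3 - 8\right)}} = - \frac{20}{31 \frac{13}{4 \left(-5\right)}} = - \frac{20}{31 \cdot \frac{13}{4} \left(- \frac{1}{5}\right)} = - \frac{20}{31 \left(- \frac{13}{20}\right)} = \left(- \frac{20}{31}\right) \left(- \frac{20}{13}\right) = \frac{400}{403}$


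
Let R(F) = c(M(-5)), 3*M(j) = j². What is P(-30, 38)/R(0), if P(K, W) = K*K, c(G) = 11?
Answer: 900/11 ≈ 81.818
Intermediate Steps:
M(j) = j²/3
P(K, W) = K²
R(F) = 11
P(-30, 38)/R(0) = (-30)²/11 = 900*(1/11) = 900/11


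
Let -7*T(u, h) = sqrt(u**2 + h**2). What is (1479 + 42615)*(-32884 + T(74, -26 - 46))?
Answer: -1449987096 - 88188*sqrt(2665)/7 ≈ -1.4506e+9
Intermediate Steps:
T(u, h) = -sqrt(h**2 + u**2)/7 (T(u, h) = -sqrt(u**2 + h**2)/7 = -sqrt(h**2 + u**2)/7)
(1479 + 42615)*(-32884 + T(74, -26 - 46)) = (1479 + 42615)*(-32884 - sqrt((-26 - 46)**2 + 74**2)/7) = 44094*(-32884 - sqrt((-72)**2 + 5476)/7) = 44094*(-32884 - sqrt(5184 + 5476)/7) = 44094*(-32884 - 2*sqrt(2665)/7) = -1449987096 - 88188*sqrt(2665)/7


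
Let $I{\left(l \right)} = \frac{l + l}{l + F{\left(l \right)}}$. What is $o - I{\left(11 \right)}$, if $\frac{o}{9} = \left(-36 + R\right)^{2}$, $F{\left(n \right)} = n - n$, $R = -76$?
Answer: $112894$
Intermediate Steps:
$F{\left(n \right)} = 0$
$o = 112896$ ($o = 9 \left(-36 - 76\right)^{2} = 9 \left(-112\right)^{2} = 9 \cdot 12544 = 112896$)
$I{\left(l \right)} = 2$ ($I{\left(l \right)} = \frac{l + l}{l + 0} = \frac{2 l}{l} = 2$)
$o - I{\left(11 \right)} = 112896 - 2 = 112894$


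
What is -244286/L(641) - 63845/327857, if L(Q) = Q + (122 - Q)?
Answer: -40049332096/19999277 ≈ -2002.5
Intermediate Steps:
L(Q) = 122
-244286/L(641) - 63845/327857 = -244286/122 - 63845/327857 = -244286*1/122 - 63845*1/327857 = -122143/61 - 63845/327857 = -40049332096/19999277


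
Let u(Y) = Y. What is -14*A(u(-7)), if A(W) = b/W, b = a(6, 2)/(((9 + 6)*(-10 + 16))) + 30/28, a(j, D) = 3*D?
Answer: 239/105 ≈ 2.2762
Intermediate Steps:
b = 239/210 (b = (3*2)/(((9 + 6)*(-10 + 16))) + 30/28 = 6/((15*6)) + 30*(1/28) = 6/90 + 15/14 = 6*(1/90) + 15/14 = 1/15 + 15/14 = 239/210 ≈ 1.1381)
A(W) = 239/(210*W)
-14*A(u(-7)) = -239/(15*(-7)) = -239*(-1)/(15*7) = -14*(-239/1470) = 239/105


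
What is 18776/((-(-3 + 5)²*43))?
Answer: -4694/43 ≈ -109.16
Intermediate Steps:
18776/((-(-3 + 5)²*43)) = 18776/((-1*2²*43)) = 18776/((-1*4*43)) = 18776/((-4*43)) = 18776/(-172) = 18776*(-1/172) = -4694/43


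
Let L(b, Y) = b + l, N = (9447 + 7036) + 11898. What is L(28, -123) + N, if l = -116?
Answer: 28293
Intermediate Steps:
N = 28381 (N = 16483 + 11898 = 28381)
L(b, Y) = -116 + b (L(b, Y) = b - 116 = -116 + b)
L(28, -123) + N = (-116 + 28) + 28381 = -88 + 28381 = 28293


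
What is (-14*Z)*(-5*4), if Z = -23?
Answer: -6440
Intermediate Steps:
(-14*Z)*(-5*4) = (-14*(-23))*(-5*4) = 322*(-20) = -6440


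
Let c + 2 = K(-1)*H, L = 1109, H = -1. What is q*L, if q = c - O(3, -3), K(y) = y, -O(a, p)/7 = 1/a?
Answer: 4436/3 ≈ 1478.7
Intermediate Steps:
O(a, p) = -7/a
c = -1 (c = -2 - 1*(-1) = -2 + 1 = -1)
q = 4/3 (q = -1 - (-7)/3 = -1 - 1*(-7/3) = -1 + 7/3 = 4/3 ≈ 1.3333)
q*L = (4/3)*1109 = 4436/3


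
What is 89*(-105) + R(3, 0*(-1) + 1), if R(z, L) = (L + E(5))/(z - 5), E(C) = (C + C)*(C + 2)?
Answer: -18761/2 ≈ -9380.5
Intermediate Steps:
E(C) = 2*C*(2 + C) (E(C) = (2*C)*(2 + C) = 2*C*(2 + C))
R(z, L) = (70 + L)/(-5 + z) (R(z, L) = (L + 2*5*(2 + 5))/(z - 5) = (L + 2*5*7)/(-5 + z) = (L + 70)/(-5 + z) = (70 + L)/(-5 + z))
89*(-105) + R(3, 0*(-1) + 1) = 89*(-105) + (70 + (0*(-1) + 1))/(-5 + 3) = -9345 + (70 + (0 + 1))/(-2) = -9345 - (70 + 1)/2 = -9345 - ½*71 = -9345 - 71/2 = -18761/2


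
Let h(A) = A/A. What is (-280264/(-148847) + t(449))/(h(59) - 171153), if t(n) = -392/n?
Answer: -4218157/714905145191 ≈ -5.9003e-6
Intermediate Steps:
h(A) = 1
(-280264/(-148847) + t(449))/(h(59) - 171153) = (-280264/(-148847) - 392/449)/(1 - 171153) = (-280264*(-1/148847) - 392*1/449)/(-171152) = (280264/148847 - 392/449)*(-1/171152) = (67490512/66832303)*(-1/171152) = -4218157/714905145191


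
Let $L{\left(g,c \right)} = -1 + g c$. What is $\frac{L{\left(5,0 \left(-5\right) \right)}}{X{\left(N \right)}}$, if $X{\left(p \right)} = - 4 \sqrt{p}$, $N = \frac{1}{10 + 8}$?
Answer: $\frac{3 \sqrt{2}}{4} \approx 1.0607$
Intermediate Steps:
$N = \frac{1}{18} \approx 0.055556$
$L{\left(g,c \right)} = -1 + c g$
$\frac{L{\left(5,0 \left(-5\right) \right)}}{X{\left(N \right)}} = \frac{-1 + 0 \left(-5\right) 5}{\left(-4\right) \sqrt{\frac{1}{18}}} = \frac{-1 + 0 \cdot 5}{\left(-4\right) \frac{\sqrt{2}}{6}} = \frac{-1 + 0}{\left(- \frac{2}{3}\right) \sqrt{2}} = - \frac{\left(-3\right) \sqrt{2}}{4} = \frac{3 \sqrt{2}}{4}$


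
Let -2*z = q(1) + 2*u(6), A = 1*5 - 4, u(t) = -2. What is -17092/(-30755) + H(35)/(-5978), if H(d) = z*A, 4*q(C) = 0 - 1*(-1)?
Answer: 816946483/1470827120 ≈ 0.55543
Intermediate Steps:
q(C) = 1/4 (q(C) = (0 - 1*(-1))/4 = (0 + 1)/4 = (1/4)*1 = 1/4)
A = 1 (A = 5 - 4 = 1)
z = 15/8 (z = -(1/4 + 2*(-2))/2 = -(1/4 - 4)/2 = -1/2*(-15/4) = 15/8 ≈ 1.8750)
H(d) = 15/8 (H(d) = (15/8)*1 = 15/8)
-17092/(-30755) + H(35)/(-5978) = -17092/(-30755) + (15/8)/(-5978) = -17092*(-1/30755) + (15/8)*(-1/5978) = 17092/30755 - 15/47824 = 816946483/1470827120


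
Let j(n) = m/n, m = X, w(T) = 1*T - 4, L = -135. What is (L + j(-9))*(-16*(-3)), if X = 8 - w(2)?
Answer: -19600/3 ≈ -6533.3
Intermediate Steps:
w(T) = -4 + T (w(T) = T - 4 = -4 + T)
X = 10 (X = 8 - (-4 + 2) = 8 - 1*(-2) = 8 + 2 = 10)
m = 10
j(n) = 10/n
(L + j(-9))*(-16*(-3)) = (-135 + 10/(-9))*(-16*(-3)) = (-135 + 10*(-⅑))*48 = (-135 - 10/9)*48 = -1225/9*48 = -19600/3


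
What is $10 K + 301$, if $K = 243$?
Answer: $2731$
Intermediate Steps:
$10 K + 301 = 10 \cdot 243 + 301 = 2430 + 301 = 2731$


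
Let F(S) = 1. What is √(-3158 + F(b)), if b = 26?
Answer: I*√3157 ≈ 56.187*I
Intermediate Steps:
√(-3158 + F(b)) = √(-3158 + 1) = √(-3157) = I*√3157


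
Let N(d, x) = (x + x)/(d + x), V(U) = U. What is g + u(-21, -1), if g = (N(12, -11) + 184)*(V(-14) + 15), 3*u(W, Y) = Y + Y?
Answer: 484/3 ≈ 161.33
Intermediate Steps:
N(d, x) = 2*x/(d + x) (N(d, x) = (2*x)/(d + x) = 2*x/(d + x))
u(W, Y) = 2*Y/3 (u(W, Y) = (Y + Y)/3 = (2*Y)/3 = 2*Y/3)
g = 162 (g = (2*(-11)/(12 - 11) + 184)*(-14 + 15) = (2*(-11)/1 + 184)*1 = (2*(-11)*1 + 184)*1 = (-22 + 184)*1 = 162*1 = 162)
g + u(-21, -1) = 162 + (2/3)*(-1) = 162 - 2/3 = 484/3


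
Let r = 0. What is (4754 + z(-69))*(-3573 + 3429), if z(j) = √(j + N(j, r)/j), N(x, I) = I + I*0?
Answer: -684576 - 144*I*√69 ≈ -6.8458e+5 - 1196.2*I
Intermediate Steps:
N(x, I) = I (N(x, I) = I + 0 = I)
z(j) = √j (z(j) = √(j + 0/j) = √(j + 0) = √j)
(4754 + z(-69))*(-3573 + 3429) = (4754 + √(-69))*(-3573 + 3429) = (4754 + I*√69)*(-144) = -684576 - 144*I*√69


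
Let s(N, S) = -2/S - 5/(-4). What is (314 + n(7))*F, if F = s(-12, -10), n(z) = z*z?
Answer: 10527/20 ≈ 526.35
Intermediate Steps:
n(z) = z²
s(N, S) = 5/4 - 2/S (s(N, S) = -2/S - 5*(-¼) = -2/S + 5/4 = 5/4 - 2/S)
F = 29/20 (F = 5/4 - 2/(-10) = 5/4 - 2*(-⅒) = 5/4 + ⅕ = 29/20 ≈ 1.4500)
(314 + n(7))*F = (314 + 7²)*(29/20) = (314 + 49)*(29/20) = 363*(29/20) = 10527/20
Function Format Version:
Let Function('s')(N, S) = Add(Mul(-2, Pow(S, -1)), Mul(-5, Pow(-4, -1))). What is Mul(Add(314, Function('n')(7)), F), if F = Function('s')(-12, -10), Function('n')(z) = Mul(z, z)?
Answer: Rational(10527, 20) ≈ 526.35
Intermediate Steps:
Function('n')(z) = Pow(z, 2)
Function('s')(N, S) = Add(Rational(5, 4), Mul(-2, Pow(S, -1))) (Function('s')(N, S) = Add(Mul(-2, Pow(S, -1)), Mul(-5, Rational(-1, 4))) = Add(Mul(-2, Pow(S, -1)), Rational(5, 4)) = Add(Rational(5, 4), Mul(-2, Pow(S, -1))))
F = Rational(29, 20) (F = Add(Rational(5, 4), Mul(-2, Pow(-10, -1))) = Add(Rational(5, 4), Mul(-2, Rational(-1, 10))) = Add(Rational(5, 4), Rational(1, 5)) = Rational(29, 20) ≈ 1.4500)
Mul(Add(314, Function('n')(7)), F) = Mul(Add(314, Pow(7, 2)), Rational(29, 20)) = Mul(Add(314, 49), Rational(29, 20)) = Mul(363, Rational(29, 20)) = Rational(10527, 20)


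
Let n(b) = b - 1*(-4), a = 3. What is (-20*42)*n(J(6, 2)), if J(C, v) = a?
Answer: -5880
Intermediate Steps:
J(C, v) = 3
n(b) = 4 + b (n(b) = b + 4 = 4 + b)
(-20*42)*n(J(6, 2)) = (-20*42)*(4 + 3) = -840*7 = -5880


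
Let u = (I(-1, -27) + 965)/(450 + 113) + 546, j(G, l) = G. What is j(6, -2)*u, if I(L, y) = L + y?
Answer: 1850010/563 ≈ 3286.0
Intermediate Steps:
u = 308335/563 (u = ((-1 - 27) + 965)/(450 + 113) + 546 = (-28 + 965)/563 + 546 = 937*(1/563) + 546 = 937/563 + 546 = 308335/563 ≈ 547.66)
j(6, -2)*u = 6*(308335/563) = 1850010/563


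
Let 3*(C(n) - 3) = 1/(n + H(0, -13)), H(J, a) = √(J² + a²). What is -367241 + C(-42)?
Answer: -31949707/87 ≈ -3.6724e+5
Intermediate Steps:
C(n) = 3 + 1/(3*(13 + n)) (C(n) = 3 + 1/(3*(n + √(0² + (-13)²))) = 3 + 1/(3*(n + √(0 + 169))) = 3 + 1/(3*(n + √169)) = 3 + 1/(3*(n + 13)) = 3 + 1/(3*(13 + n)))
-367241 + C(-42) = -367241 + (118 + 9*(-42))/(3*(13 - 42)) = -367241 + (⅓)*(118 - 378)/(-29) = -367241 + (⅓)*(-1/29)*(-260) = -367241 + 260/87 = -31949707/87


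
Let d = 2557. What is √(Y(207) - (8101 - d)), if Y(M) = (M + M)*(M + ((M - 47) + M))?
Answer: 6*√6447 ≈ 481.76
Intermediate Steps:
Y(M) = 2*M*(-47 + 3*M) (Y(M) = (2*M)*(M + ((-47 + M) + M)) = (2*M)*(M + (-47 + 2*M)) = (2*M)*(-47 + 3*M) = 2*M*(-47 + 3*M))
√(Y(207) - (8101 - d)) = √(2*207*(-47 + 3*207) - (8101 - 1*2557)) = √(2*207*(-47 + 621) - (8101 - 2557)) = √(2*207*574 - 1*5544) = √(237636 - 5544) = √232092 = 6*√6447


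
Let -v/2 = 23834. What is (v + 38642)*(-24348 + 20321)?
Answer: 36347702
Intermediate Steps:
v = -47668 (v = -2*23834 = -47668)
(v + 38642)*(-24348 + 20321) = (-47668 + 38642)*(-24348 + 20321) = -9026*(-4027) = 36347702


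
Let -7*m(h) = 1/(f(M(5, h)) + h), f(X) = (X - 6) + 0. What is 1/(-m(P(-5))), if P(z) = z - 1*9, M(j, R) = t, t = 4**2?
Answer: -28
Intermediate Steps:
t = 16
M(j, R) = 16
f(X) = -6 + X (f(X) = (-6 + X) + 0 = -6 + X)
P(z) = -9 + z (P(z) = z - 9 = -9 + z)
m(h) = -1/(7*(10 + h)) (m(h) = -1/(7*((-6 + 16) + h)) = -1/(7*(10 + h)))
1/(-m(P(-5))) = 1/(-(-1)/(70 + 7*(-9 - 5))) = 1/(-(-1)/(70 + 7*(-14))) = 1/(-(-1)/(70 - 98)) = 1/(-(-1)/(-28)) = 1/(-(-1)*(-1)/28) = 1/(-1*1/28) = 1/(-1/28) = -28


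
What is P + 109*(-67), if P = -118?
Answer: -7421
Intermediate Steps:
P + 109*(-67) = -118 + 109*(-67) = -118 - 7303 = -7421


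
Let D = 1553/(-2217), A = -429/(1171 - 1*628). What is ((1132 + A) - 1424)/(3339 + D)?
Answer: -23497983/267916562 ≈ -0.087706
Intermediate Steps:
A = -143/181 (A = -429/(1171 - 628) = -429/543 = -429*1/543 = -143/181 ≈ -0.79006)
D = -1553/2217 (D = 1553*(-1/2217) = -1553/2217 ≈ -0.70050)
((1132 + A) - 1424)/(3339 + D) = ((1132 - 143/181) - 1424)/(3339 - 1553/2217) = (204749/181 - 1424)/(7401010/2217) = -52995/181*2217/7401010 = -23497983/267916562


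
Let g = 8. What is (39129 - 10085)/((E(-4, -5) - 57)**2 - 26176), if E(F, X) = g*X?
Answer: -29044/16767 ≈ -1.7322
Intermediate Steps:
E(F, X) = 8*X
(39129 - 10085)/((E(-4, -5) - 57)**2 - 26176) = (39129 - 10085)/((8*(-5) - 57)**2 - 26176) = 29044/((-40 - 57)**2 - 26176) = 29044/((-97)**2 - 26176) = 29044/(9409 - 26176) = 29044/(-16767) = 29044*(-1/16767) = -29044/16767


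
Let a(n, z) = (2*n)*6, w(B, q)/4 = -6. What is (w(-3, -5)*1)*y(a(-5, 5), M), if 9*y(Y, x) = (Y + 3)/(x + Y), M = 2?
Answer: -76/29 ≈ -2.6207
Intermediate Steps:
w(B, q) = -24 (w(B, q) = 4*(-6) = -24)
a(n, z) = 12*n
y(Y, x) = (3 + Y)/(9*(Y + x)) (y(Y, x) = ((Y + 3)/(x + Y))/9 = ((3 + Y)/(Y + x))/9 = (3 + Y)/(9*(Y + x)))
(w(-3, -5)*1)*y(a(-5, 5), M) = (-24*1)*((3 + 12*(-5))/(9*(12*(-5) + 2))) = -8*(3 - 60)/(3*(-60 + 2)) = -8*(-57)/(3*(-58)) = -8*(-1)*(-57)/(3*58) = -24*19/174 = -76/29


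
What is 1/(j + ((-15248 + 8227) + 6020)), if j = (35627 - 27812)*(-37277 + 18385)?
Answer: -1/147641981 ≈ -6.7731e-9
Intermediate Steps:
j = -147640980 (j = 7815*(-18892) = -147640980)
1/(j + ((-15248 + 8227) + 6020)) = 1/(-147640980 + ((-15248 + 8227) + 6020)) = 1/(-147640980 + (-7021 + 6020)) = 1/(-147640980 - 1001) = 1/(-147641981) = -1/147641981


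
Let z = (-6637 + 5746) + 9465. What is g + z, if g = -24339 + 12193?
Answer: -3572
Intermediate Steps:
z = 8574 (z = -891 + 9465 = 8574)
g = -12146
g + z = -12146 + 8574 = -3572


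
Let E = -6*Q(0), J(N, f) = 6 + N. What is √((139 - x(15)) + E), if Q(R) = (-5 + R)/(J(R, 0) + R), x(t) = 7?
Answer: √137 ≈ 11.705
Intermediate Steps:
Q(R) = (-5 + R)/(6 + 2*R) (Q(R) = (-5 + R)/((6 + R) + R) = (-5 + R)/(6 + 2*R))
E = 5 (E = -3*(-5 + 0)/(3 + 0) = -3*(-5)/3 = -6*(-⅚) = 5)
√((139 - x(15)) + E) = √((139 - 1*7) + 5) = √((139 - 7) + 5) = √(132 + 5) = √137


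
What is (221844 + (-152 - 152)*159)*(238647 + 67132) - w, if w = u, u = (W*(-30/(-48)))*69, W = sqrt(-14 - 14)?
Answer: 53055102732 - 345*I*sqrt(7)/4 ≈ 5.3055e+10 - 228.2*I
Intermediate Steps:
W = 2*I*sqrt(7) (W = sqrt(-28) = 2*I*sqrt(7) ≈ 5.2915*I)
u = 345*I*sqrt(7)/4 (u = ((2*I*sqrt(7))*(-30/(-48)))*69 = ((2*I*sqrt(7))*(-30*(-1/48)))*69 = ((2*I*sqrt(7))*(5/8))*69 = (5*I*sqrt(7)/4)*69 = 345*I*sqrt(7)/4 ≈ 228.2*I)
w = 345*I*sqrt(7)/4 ≈ 228.2*I
(221844 + (-152 - 152)*159)*(238647 + 67132) - w = (221844 + (-152 - 152)*159)*(238647 + 67132) - 345*I*sqrt(7)/4 = (221844 - 304*159)*305779 - 345*I*sqrt(7)/4 = (221844 - 48336)*305779 - 345*I*sqrt(7)/4 = 173508*305779 - 345*I*sqrt(7)/4 = 53055102732 - 345*I*sqrt(7)/4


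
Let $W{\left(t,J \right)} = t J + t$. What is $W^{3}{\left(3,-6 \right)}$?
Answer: $-3375$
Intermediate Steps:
$W{\left(t,J \right)} = t + J t$ ($W{\left(t,J \right)} = J t + t = t + J t$)
$W^{3}{\left(3,-6 \right)} = \left(3 \left(1 - 6\right)\right)^{3} = \left(3 \left(-5\right)\right)^{3} = \left(-15\right)^{3} = -3375$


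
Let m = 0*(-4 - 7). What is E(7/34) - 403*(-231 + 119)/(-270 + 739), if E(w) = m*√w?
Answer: 6448/67 ≈ 96.239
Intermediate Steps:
m = 0 (m = 0*(-11) = 0)
E(w) = 0 (E(w) = 0*√w = 0)
E(7/34) - 403*(-231 + 119)/(-270 + 739) = 0 - 403*(-231 + 119)/(-270 + 739) = 0 - (-45136)/469 = 0 - 403*(-16/67) = 0 + 6448/67 = 6448/67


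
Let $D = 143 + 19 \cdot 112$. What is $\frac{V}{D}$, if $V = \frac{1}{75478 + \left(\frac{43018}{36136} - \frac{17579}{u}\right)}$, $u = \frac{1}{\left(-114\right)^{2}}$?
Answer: $- \frac{18068}{9371035342901229} \approx -1.9281 \cdot 10^{-12}$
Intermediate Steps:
$u = \frac{1}{12996} \approx 7.6947 \cdot 10^{-5}$
$V = - \frac{18068}{4126391608499}$ ($V = \frac{1}{75478 + \left(\frac{43018}{36136} - 17579 \frac{1}{\frac{1}{12996}}\right)} = \frac{1}{75478 + \left(43018 \cdot \frac{1}{36136} - 228456684\right)} = \frac{1}{75478 + \left(\frac{21509}{18068} - 228456684\right)} = \frac{1}{75478 - \frac{4127755345003}{18068}} = \frac{1}{- \frac{4126391608499}{18068}} = - \frac{18068}{4126391608499} \approx -4.3786 \cdot 10^{-9}$)
$D = 2271$ ($D = 143 + 2128 = 2271$)
$\frac{V}{D} = - \frac{18068}{4126391608499 \cdot 2271} = \left(- \frac{18068}{4126391608499}\right) \frac{1}{2271} = - \frac{18068}{9371035342901229}$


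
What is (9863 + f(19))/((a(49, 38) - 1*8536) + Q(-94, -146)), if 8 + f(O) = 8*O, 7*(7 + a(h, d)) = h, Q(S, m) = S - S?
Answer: -10007/8536 ≈ -1.1723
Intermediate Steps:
Q(S, m) = 0
a(h, d) = -7 + h/7
f(O) = -8 + 8*O
(9863 + f(19))/((a(49, 38) - 1*8536) + Q(-94, -146)) = (9863 + (-8 + 8*19))/(((-7 + (1/7)*49) - 1*8536) + 0) = (9863 + (-8 + 152))/(((-7 + 7) - 8536) + 0) = (9863 + 144)/((0 - 8536) + 0) = 10007/(-8536 + 0) = 10007/(-8536) = 10007*(-1/8536) = -10007/8536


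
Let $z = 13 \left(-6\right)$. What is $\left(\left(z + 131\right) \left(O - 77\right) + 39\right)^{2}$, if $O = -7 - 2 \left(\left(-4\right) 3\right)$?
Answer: $9865881$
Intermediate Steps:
$z = -78$
$O = 17$ ($O = -7 - -24 = -7 + 24 = 17$)
$\left(\left(z + 131\right) \left(O - 77\right) + 39\right)^{2} = \left(\left(-78 + 131\right) \left(17 - 77\right) + 39\right)^{2} = \left(53 \left(-60\right) + 39\right)^{2} = \left(-3180 + 39\right)^{2} = \left(-3141\right)^{2} = 9865881$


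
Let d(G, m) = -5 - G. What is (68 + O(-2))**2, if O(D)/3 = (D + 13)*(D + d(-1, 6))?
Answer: 16900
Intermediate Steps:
O(D) = 3*(-4 + D)*(13 + D) (O(D) = 3*((D + 13)*(D + (-5 - 1*(-1)))) = 3*((13 + D)*(D + (-5 + 1))) = 3*((13 + D)*(D - 4)) = 3*((13 + D)*(-4 + D)) = 3*((-4 + D)*(13 + D)) = 3*(-4 + D)*(13 + D))
(68 + O(-2))**2 = (68 + (-156 + 3*(-2)**2 + 27*(-2)))**2 = (68 + (-156 + 3*4 - 54))**2 = (68 + (-156 + 12 - 54))**2 = (68 - 198)**2 = (-130)**2 = 16900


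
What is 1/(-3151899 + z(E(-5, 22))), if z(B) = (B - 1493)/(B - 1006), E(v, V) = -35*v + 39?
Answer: -792/2496302729 ≈ -3.1727e-7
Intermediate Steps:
E(v, V) = 39 - 35*v
z(B) = (-1493 + B)/(-1006 + B)
1/(-3151899 + z(E(-5, 22))) = 1/(-3151899 + (-1493 + (39 - 35*(-5)))/(-1006 + (39 - 35*(-5)))) = 1/(-3151899 + (-1493 + (39 + 175))/(-1006 + (39 + 175))) = 1/(-3151899 + (-1493 + 214)/(-1006 + 214)) = 1/(-3151899 - 1279/(-792)) = 1/(-3151899 - 1/792*(-1279)) = 1/(-3151899 + 1279/792) = 1/(-2496302729/792) = -792/2496302729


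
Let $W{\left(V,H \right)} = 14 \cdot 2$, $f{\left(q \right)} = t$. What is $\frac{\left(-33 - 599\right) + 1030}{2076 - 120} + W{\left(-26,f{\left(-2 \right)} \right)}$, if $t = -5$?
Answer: $\frac{27583}{978} \approx 28.203$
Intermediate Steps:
$f{\left(q \right)} = -5$
$W{\left(V,H \right)} = 28$
$\frac{\left(-33 - 599\right) + 1030}{2076 - 120} + W{\left(-26,f{\left(-2 \right)} \right)} = \frac{\left(-33 - 599\right) + 1030}{2076 - 120} + 28 = \frac{-632 + 1030}{1956} + 28 = 398 \cdot \frac{1}{1956} + 28 = \frac{199}{978} + 28 = \frac{27583}{978}$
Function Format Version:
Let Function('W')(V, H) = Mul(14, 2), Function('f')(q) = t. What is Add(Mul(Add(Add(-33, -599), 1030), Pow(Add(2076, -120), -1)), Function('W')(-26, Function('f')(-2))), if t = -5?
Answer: Rational(27583, 978) ≈ 28.203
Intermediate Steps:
Function('f')(q) = -5
Function('W')(V, H) = 28
Add(Mul(Add(Add(-33, -599), 1030), Pow(Add(2076, -120), -1)), Function('W')(-26, Function('f')(-2))) = Add(Mul(Add(Add(-33, -599), 1030), Pow(Add(2076, -120), -1)), 28) = Add(Mul(Add(-632, 1030), Pow(1956, -1)), 28) = Add(Mul(398, Rational(1, 1956)), 28) = Add(Rational(199, 978), 28) = Rational(27583, 978)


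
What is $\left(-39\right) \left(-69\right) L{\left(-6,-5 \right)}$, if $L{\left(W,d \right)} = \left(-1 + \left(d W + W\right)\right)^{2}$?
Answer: $1423539$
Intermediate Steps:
$L{\left(W,d \right)} = \left(-1 + W + W d\right)^{2}$ ($L{\left(W,d \right)} = \left(-1 + \left(W d + W\right)\right)^{2} = \left(-1 + \left(W + W d\right)\right)^{2} = \left(-1 + W + W d\right)^{2}$)
$\left(-39\right) \left(-69\right) L{\left(-6,-5 \right)} = \left(-39\right) \left(-69\right) \left(-1 - 6 - -30\right)^{2} = 2691 \left(-1 - 6 + 30\right)^{2} = 2691 \cdot 23^{2} = 2691 \cdot 529 = 1423539$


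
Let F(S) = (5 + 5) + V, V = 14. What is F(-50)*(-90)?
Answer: -2160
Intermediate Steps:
F(S) = 24 (F(S) = (5 + 5) + 14 = 10 + 14 = 24)
F(-50)*(-90) = 24*(-90) = -2160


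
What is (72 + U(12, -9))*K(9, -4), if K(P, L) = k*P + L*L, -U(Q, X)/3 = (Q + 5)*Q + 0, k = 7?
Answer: -42660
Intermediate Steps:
U(Q, X) = -3*Q*(5 + Q) (U(Q, X) = -3*((Q + 5)*Q + 0) = -3*((5 + Q)*Q + 0) = -3*(Q*(5 + Q) + 0) = -3*Q*(5 + Q))
K(P, L) = L² + 7*P (K(P, L) = 7*P + L*L = 7*P + L² = L² + 7*P)
(72 + U(12, -9))*K(9, -4) = (72 - 3*12*(5 + 12))*((-4)² + 7*9) = (72 - 3*12*17)*(16 + 63) = (72 - 612)*79 = -540*79 = -42660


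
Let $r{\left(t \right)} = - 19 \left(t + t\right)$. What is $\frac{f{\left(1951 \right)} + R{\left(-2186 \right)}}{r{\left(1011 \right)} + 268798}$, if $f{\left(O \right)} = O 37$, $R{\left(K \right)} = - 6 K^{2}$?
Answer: $- \frac{28599389}{230380} \approx -124.14$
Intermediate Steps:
$r{\left(t \right)} = - 38 t$ ($r{\left(t \right)} = - 19 \cdot 2 t = - 38 t$)
$f{\left(O \right)} = 37 O$
$\frac{f{\left(1951 \right)} + R{\left(-2186 \right)}}{r{\left(1011 \right)} + 268798} = \frac{37 \cdot 1951 - 6 \left(-2186\right)^{2}}{\left(-38\right) 1011 + 268798} = \frac{72187 - 28671576}{-38418 + 268798} = \frac{72187 - 28671576}{230380} = \left(-28599389\right) \frac{1}{230380} = - \frac{28599389}{230380}$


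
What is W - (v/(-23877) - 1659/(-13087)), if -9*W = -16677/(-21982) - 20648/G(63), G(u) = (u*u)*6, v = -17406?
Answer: -26010303185147/30828484022742 ≈ -0.84371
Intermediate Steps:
G(u) = 6*u**2 (G(u) = u**2*6 = 6*u**2)
W = 28369129/2355657066 (W = -(-16677/(-21982) - 20648/(6*63**2))/9 = -(-16677*(-1/21982) - 20648/(6*3969))/9 = -(16677/21982 - 20648/23814)/9 = -(16677/21982 - 20648*1/23814)/9 = -(16677/21982 - 10324/11907)/9 = -1/9*(-28369129/261739674) = 28369129/2355657066 ≈ 0.012043)
W - (v/(-23877) - 1659/(-13087)) = 28369129/2355657066 - (-17406/(-23877) - 1659/(-13087)) = 28369129/2355657066 - (-17406*(-1/23877) - 1659*(-1/13087)) = 28369129/2355657066 - (1934/2653 + 1659/13087) = 28369129/2355657066 - 1*29711585/34719811 = 28369129/2355657066 - 29711585/34719811 = -26010303185147/30828484022742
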